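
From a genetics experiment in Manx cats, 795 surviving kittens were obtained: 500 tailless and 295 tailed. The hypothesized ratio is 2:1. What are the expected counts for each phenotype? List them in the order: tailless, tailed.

Under the 2:1 hypothesis (Σ ratio = 3, N = 795):
  tailless: 795 × 2/3 = 530
  tailed: 795 × 1/3 = 265

530, 265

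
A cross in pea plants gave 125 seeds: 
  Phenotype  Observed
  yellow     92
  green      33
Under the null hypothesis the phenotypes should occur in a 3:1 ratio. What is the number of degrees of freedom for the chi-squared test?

1

A goodness-of-fit test with 2 phenotype classes has df = 2 − 1 = 1.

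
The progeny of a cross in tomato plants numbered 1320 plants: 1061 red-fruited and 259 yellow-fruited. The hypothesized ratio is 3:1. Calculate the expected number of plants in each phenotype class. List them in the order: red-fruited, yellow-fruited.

990, 330

Under the 3:1 hypothesis (Σ ratio = 4, N = 1320):
  red-fruited: 1320 × 3/4 = 990
  yellow-fruited: 1320 × 1/4 = 330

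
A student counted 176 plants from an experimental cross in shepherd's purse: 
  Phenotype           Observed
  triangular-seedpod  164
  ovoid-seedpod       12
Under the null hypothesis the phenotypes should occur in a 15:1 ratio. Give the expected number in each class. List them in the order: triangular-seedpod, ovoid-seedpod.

Under the 15:1 hypothesis (Σ ratio = 16, N = 176):
  triangular-seedpod: 176 × 15/16 = 165
  ovoid-seedpod: 176 × 1/16 = 11

165, 11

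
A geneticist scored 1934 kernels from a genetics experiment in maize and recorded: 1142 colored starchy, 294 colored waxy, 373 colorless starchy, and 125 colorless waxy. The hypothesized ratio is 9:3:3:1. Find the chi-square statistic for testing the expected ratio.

Total ratio parts = 16. Expected numbers out of 1934:
  colored starchy: 1934 × 9/16 = 1087.875
  colored waxy: 1934 × 3/16 = 362.625
  colorless starchy: 1934 × 3/16 = 362.625
  colorless waxy: 1934 × 1/16 = 120.875
χ² = Σ (O − E)² / E
  colored starchy: (1142 − 1087.875)² / 1087.875 = 2.6929
  colored waxy: (294 − 362.625)² / 362.625 = 12.9869
  colorless starchy: (373 − 362.625)² / 362.625 = 0.2968
  colorless waxy: (125 − 120.875)² / 120.875 = 0.1408
χ² = 2.6929 + 12.9869 + 0.2968 + 0.1408 = 16.1174 ≈ 16.117

16.117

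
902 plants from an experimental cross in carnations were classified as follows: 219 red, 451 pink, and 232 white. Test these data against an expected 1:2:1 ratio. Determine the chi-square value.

0.375

Total ratio parts = 4. Expected numbers out of 902:
  red: 902 × 1/4 = 225.5
  pink: 902 × 2/4 = 451
  white: 902 × 1/4 = 225.5
χ² = Σ (O − E)² / E
  red: (219 − 225.5)² / 225.5 = 0.1874
  pink: (451 − 451)² / 451 = 0.0000
  white: (232 − 225.5)² / 225.5 = 0.1874
χ² = 0.1874 + 0.0000 + 0.1874 = 0.3748 ≈ 0.375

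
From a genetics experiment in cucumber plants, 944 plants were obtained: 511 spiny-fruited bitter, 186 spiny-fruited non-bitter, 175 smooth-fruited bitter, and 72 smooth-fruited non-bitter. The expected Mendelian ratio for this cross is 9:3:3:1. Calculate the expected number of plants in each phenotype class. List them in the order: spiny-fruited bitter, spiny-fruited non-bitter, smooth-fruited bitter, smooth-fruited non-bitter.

Expected counts for N = 944 under a 9:3:3:1 ratio (total parts = 16):
  spiny-fruited bitter: 944 × 9/16 = 531
  spiny-fruited non-bitter: 944 × 3/16 = 177
  smooth-fruited bitter: 944 × 3/16 = 177
  smooth-fruited non-bitter: 944 × 1/16 = 59

531, 177, 177, 59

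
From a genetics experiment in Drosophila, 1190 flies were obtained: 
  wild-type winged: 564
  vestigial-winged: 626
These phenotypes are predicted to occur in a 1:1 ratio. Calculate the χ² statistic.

3.230

Expected counts for N = 1190 under a 1:1 ratio (total parts = 2):
  wild-type winged: 1190 × 1/2 = 595
  vestigial-winged: 1190 × 1/2 = 595
χ² = Σ (O − E)² / E
  wild-type winged: (564 − 595)² / 595 = 1.6151
  vestigial-winged: (626 − 595)² / 595 = 1.6151
χ² = 1.6151 + 1.6151 = 3.2302 ≈ 3.230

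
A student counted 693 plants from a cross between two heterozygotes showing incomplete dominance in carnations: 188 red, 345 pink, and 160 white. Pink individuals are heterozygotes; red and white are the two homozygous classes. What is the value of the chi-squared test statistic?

With incomplete dominance, a heterozygote × heterozygote cross gives a 1:2:1 phenotypic ratio.
Under the 1:2:1 hypothesis (Σ ratio = 4, N = 693):
  red: 693 × 1/4 = 173.25
  pink: 693 × 2/4 = 346.5
  white: 693 × 1/4 = 173.25
χ² = Σ (O − E)² / E
  red: (188 − 173.25)² / 173.25 = 1.2558
  pink: (345 − 346.5)² / 346.5 = 0.0065
  white: (160 − 173.25)² / 173.25 = 1.0133
χ² = 1.2558 + 0.0065 + 1.0133 = 2.2756 ≈ 2.276

2.276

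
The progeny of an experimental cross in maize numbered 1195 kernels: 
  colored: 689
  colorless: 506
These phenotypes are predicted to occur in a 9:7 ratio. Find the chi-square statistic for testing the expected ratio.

0.961

Expected counts for N = 1195 under a 9:7 ratio (total parts = 16):
  colored: 1195 × 9/16 = 672.1875
  colorless: 1195 × 7/16 = 522.8125
χ² = Σ (O − E)² / E
  colored: (689 − 672.1875)² / 672.1875 = 0.4205
  colorless: (506 − 522.8125)² / 522.8125 = 0.5407
χ² = 0.4205 + 0.5407 = 0.9612 ≈ 0.961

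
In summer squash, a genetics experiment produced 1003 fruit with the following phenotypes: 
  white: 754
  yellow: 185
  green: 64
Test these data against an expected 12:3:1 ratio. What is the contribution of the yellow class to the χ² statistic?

Total ratio parts = 16. Expected numbers out of 1003:
  white: 1003 × 12/16 = 752.25
  yellow: 1003 × 3/16 = 188.0625
  green: 1003 × 1/16 = 62.6875
Contribution of yellow: (185 − 188.0625)² / 188.0625 = 0.0499

0.050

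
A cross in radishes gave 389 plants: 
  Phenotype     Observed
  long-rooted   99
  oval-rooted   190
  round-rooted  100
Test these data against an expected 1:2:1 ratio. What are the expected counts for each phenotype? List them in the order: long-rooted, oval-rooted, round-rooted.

97.25, 194.5, 97.25

The 1:2:1 ratio has 4 parts, so with N = 389 the expected counts are:
  long-rooted: 389 × 1/4 = 97.25
  oval-rooted: 389 × 2/4 = 194.5
  round-rooted: 389 × 1/4 = 97.25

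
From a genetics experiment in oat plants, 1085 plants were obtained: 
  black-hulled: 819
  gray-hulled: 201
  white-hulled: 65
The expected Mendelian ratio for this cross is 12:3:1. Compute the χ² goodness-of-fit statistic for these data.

Total ratio parts = 16. Expected numbers out of 1085:
  black-hulled: 1085 × 12/16 = 813.75
  gray-hulled: 1085 × 3/16 = 203.4375
  white-hulled: 1085 × 1/16 = 67.8125
χ² = Σ (O − E)² / E
  black-hulled: (819 − 813.75)² / 813.75 = 0.0339
  gray-hulled: (201 − 203.4375)² / 203.4375 = 0.0292
  white-hulled: (65 − 67.8125)² / 67.8125 = 0.1166
χ² = 0.0339 + 0.0292 + 0.1166 = 0.1797 ≈ 0.180

0.180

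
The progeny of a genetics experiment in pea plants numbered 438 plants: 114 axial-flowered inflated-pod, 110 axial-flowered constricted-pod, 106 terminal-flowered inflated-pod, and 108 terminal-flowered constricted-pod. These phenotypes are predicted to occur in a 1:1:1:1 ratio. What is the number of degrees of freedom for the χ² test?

3

A goodness-of-fit test with 4 phenotype classes has df = 4 − 1 = 3.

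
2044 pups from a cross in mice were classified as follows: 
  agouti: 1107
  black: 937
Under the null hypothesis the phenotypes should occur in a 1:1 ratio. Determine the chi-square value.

Expected counts for N = 2044 under a 1:1 ratio (total parts = 2):
  agouti: 2044 × 1/2 = 1022
  black: 2044 × 1/2 = 1022
χ² = Σ (O − E)² / E
  agouti: (1107 − 1022)² / 1022 = 7.0695
  black: (937 − 1022)² / 1022 = 7.0695
χ² = 7.0695 + 7.0695 = 14.139

14.139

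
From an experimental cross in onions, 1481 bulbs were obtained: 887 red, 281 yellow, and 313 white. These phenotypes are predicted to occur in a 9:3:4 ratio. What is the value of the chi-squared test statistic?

12.384

Under the 9:3:4 hypothesis (Σ ratio = 16, N = 1481):
  red: 1481 × 9/16 = 833.0625
  yellow: 1481 × 3/16 = 277.6875
  white: 1481 × 4/16 = 370.25
χ² = Σ (O − E)² / E
  red: (887 − 833.0625)² / 833.0625 = 3.4922
  yellow: (281 − 277.6875)² / 277.6875 = 0.0395
  white: (313 − 370.25)² / 370.25 = 8.8523
χ² = 3.4922 + 0.0395 + 8.8523 = 12.384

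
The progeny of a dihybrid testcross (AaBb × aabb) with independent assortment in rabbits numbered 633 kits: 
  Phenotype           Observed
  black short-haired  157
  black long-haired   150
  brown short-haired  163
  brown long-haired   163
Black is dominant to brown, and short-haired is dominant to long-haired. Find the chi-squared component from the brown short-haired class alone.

A dihybrid testcross with independent assortment gives a 1:1:1:1 ratio.
Under the 1:1:1:1 hypothesis (Σ ratio = 4, N = 633):
  black short-haired: 633 × 1/4 = 158.25
  black long-haired: 633 × 1/4 = 158.25
  brown short-haired: 633 × 1/4 = 158.25
  brown long-haired: 633 × 1/4 = 158.25
Contribution of brown short-haired: (163 − 158.25)² / 158.25 = 0.1426

0.143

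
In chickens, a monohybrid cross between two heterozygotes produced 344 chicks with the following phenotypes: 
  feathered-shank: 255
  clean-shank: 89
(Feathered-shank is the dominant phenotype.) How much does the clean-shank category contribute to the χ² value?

0.105

For a monohybrid cross between heterozygotes with complete dominance, the expected phenotypic ratio is 3:1.
Under the 3:1 hypothesis (Σ ratio = 4, N = 344):
  feathered-shank: 344 × 3/4 = 258
  clean-shank: 344 × 1/4 = 86
Contribution of clean-shank: (89 − 86)² / 86 = 0.1047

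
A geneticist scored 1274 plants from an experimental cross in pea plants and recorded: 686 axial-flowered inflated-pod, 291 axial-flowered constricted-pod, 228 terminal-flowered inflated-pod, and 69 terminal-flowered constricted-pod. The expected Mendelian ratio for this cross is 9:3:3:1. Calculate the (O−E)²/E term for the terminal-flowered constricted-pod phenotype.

Total ratio parts = 16. Expected numbers out of 1274:
  axial-flowered inflated-pod: 1274 × 9/16 = 716.625
  axial-flowered constricted-pod: 1274 × 3/16 = 238.875
  terminal-flowered inflated-pod: 1274 × 3/16 = 238.875
  terminal-flowered constricted-pod: 1274 × 1/16 = 79.625
Contribution of terminal-flowered constricted-pod: (69 − 79.625)² / 79.625 = 1.4178

1.418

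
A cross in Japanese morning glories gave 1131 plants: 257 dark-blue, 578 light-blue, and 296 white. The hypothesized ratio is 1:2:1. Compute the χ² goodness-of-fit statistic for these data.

Total ratio parts = 4. Expected numbers out of 1131:
  dark-blue: 1131 × 1/4 = 282.75
  light-blue: 1131 × 2/4 = 565.5
  white: 1131 × 1/4 = 282.75
χ² = Σ (O − E)² / E
  dark-blue: (257 − 282.75)² / 282.75 = 2.3450
  light-blue: (578 − 565.5)² / 565.5 = 0.2763
  white: (296 − 282.75)² / 282.75 = 0.6209
χ² = 2.3450 + 0.2763 + 0.6209 = 3.2422 ≈ 3.242

3.242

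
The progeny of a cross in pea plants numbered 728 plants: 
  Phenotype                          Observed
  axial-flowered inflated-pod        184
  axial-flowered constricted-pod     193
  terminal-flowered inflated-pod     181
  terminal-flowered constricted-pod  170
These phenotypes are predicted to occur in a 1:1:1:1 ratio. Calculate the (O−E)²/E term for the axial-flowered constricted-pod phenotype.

Total ratio parts = 4. Expected numbers out of 728:
  axial-flowered inflated-pod: 728 × 1/4 = 182
  axial-flowered constricted-pod: 728 × 1/4 = 182
  terminal-flowered inflated-pod: 728 × 1/4 = 182
  terminal-flowered constricted-pod: 728 × 1/4 = 182
Contribution of axial-flowered constricted-pod: (193 − 182)² / 182 = 0.6648

0.665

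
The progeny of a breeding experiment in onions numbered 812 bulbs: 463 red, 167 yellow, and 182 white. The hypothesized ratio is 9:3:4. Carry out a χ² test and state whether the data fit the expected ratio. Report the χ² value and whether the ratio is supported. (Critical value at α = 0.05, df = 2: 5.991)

3.687; consistent

Under the 9:3:4 hypothesis (Σ ratio = 16, N = 812):
  red: 812 × 9/16 = 456.75
  yellow: 812 × 3/16 = 152.25
  white: 812 × 4/16 = 203
χ² = Σ (O − E)² / E
  red: (463 − 456.75)² / 456.75 = 0.0855
  yellow: (167 − 152.25)² / 152.25 = 1.4290
  white: (182 − 203)² / 203 = 2.1724
χ² = 0.0855 + 1.4290 + 2.1724 = 3.6869 ≈ 3.687
Degrees of freedom = 3 − 1 = 2; critical value at α = 0.05 is 5.991.
Since 3.687 < 5.991, we fail to reject the null hypothesis — the data are consistent with the 9:3:4 ratio.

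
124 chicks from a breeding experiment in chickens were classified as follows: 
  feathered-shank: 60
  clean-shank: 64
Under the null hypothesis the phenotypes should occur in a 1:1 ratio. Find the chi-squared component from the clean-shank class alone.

Under the 1:1 hypothesis (Σ ratio = 2, N = 124):
  feathered-shank: 124 × 1/2 = 62
  clean-shank: 124 × 1/2 = 62
Contribution of clean-shank: (64 − 62)² / 62 = 0.0645

0.065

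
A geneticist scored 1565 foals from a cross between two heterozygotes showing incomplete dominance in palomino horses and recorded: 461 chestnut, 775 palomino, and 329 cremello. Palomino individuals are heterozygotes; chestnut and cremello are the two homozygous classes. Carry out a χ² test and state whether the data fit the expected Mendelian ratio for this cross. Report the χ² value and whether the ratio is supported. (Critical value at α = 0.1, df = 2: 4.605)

22.411; not consistent

With incomplete dominance, a heterozygote × heterozygote cross gives a 1:2:1 phenotypic ratio.
The 1:2:1 ratio has 4 parts, so with N = 1565 the expected counts are:
  chestnut: 1565 × 1/4 = 391.25
  palomino: 1565 × 2/4 = 782.5
  cremello: 1565 × 1/4 = 391.25
χ² = Σ (O − E)² / E
  chestnut: (461 − 391.25)² / 391.25 = 12.4347
  palomino: (775 − 782.5)² / 782.5 = 0.0719
  cremello: (329 − 391.25)² / 391.25 = 9.9043
χ² = 12.4347 + 0.0719 + 9.9043 = 22.4109 ≈ 22.411
Degrees of freedom = 3 − 1 = 2; critical value at α = 0.1 is 4.605.
Since 22.411 > 4.605, we reject the null hypothesis — the data do not fit the 1:2:1 ratio.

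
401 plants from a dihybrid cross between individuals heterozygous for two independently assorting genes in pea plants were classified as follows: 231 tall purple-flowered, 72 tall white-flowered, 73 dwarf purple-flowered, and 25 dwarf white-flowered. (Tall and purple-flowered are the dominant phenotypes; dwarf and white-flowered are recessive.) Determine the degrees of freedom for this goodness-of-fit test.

A dihybrid F₂ with independent assortment and complete dominance at both loci gives a 9:3:3:1 phenotypic ratio.
A goodness-of-fit test with 4 phenotype classes has df = 4 − 1 = 3.

3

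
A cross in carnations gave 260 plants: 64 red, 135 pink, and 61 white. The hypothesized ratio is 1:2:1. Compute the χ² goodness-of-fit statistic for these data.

0.454

Expected counts for N = 260 under a 1:2:1 ratio (total parts = 4):
  red: 260 × 1/4 = 65
  pink: 260 × 2/4 = 130
  white: 260 × 1/4 = 65
χ² = Σ (O − E)² / E
  red: (64 − 65)² / 65 = 0.0154
  pink: (135 − 130)² / 130 = 0.1923
  white: (61 − 65)² / 65 = 0.2462
χ² = 0.0154 + 0.1923 + 0.2462 = 0.4539 ≈ 0.454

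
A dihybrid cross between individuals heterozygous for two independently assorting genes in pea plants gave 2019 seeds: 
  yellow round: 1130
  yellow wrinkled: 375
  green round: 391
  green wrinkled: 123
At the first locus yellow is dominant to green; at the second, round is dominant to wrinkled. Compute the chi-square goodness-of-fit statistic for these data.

0.551

A dihybrid F₂ with independent assortment and complete dominance at both loci gives a 9:3:3:1 phenotypic ratio.
The 9:3:3:1 ratio has 16 parts, so with N = 2019 the expected counts are:
  yellow round: 2019 × 9/16 = 1135.6875
  yellow wrinkled: 2019 × 3/16 = 378.5625
  green round: 2019 × 3/16 = 378.5625
  green wrinkled: 2019 × 1/16 = 126.1875
χ² = Σ (O − E)² / E
  yellow round: (1130 − 1135.6875)² / 1135.6875 = 0.0285
  yellow wrinkled: (375 − 378.5625)² / 378.5625 = 0.0335
  green round: (391 − 378.5625)² / 378.5625 = 0.4086
  green wrinkled: (123 − 126.1875)² / 126.1875 = 0.0805
χ² = 0.0285 + 0.0335 + 0.4086 + 0.0805 = 0.5511 ≈ 0.551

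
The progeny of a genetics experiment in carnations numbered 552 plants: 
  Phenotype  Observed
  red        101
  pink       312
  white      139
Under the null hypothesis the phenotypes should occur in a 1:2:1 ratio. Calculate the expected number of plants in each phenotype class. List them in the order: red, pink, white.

Total ratio parts = 4. Expected numbers out of 552:
  red: 552 × 1/4 = 138
  pink: 552 × 2/4 = 276
  white: 552 × 1/4 = 138

138, 276, 138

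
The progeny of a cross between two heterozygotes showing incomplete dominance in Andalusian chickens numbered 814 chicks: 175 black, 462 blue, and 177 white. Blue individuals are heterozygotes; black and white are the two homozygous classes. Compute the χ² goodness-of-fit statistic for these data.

14.875

With incomplete dominance, a heterozygote × heterozygote cross gives a 1:2:1 phenotypic ratio.
The 1:2:1 ratio has 4 parts, so with N = 814 the expected counts are:
  black: 814 × 1/4 = 203.5
  blue: 814 × 2/4 = 407
  white: 814 × 1/4 = 203.5
χ² = Σ (O − E)² / E
  black: (175 − 203.5)² / 203.5 = 3.9914
  blue: (462 − 407)² / 407 = 7.4324
  white: (177 − 203.5)² / 203.5 = 3.4509
χ² = 3.9914 + 7.4324 + 3.4509 = 14.8747 ≈ 14.875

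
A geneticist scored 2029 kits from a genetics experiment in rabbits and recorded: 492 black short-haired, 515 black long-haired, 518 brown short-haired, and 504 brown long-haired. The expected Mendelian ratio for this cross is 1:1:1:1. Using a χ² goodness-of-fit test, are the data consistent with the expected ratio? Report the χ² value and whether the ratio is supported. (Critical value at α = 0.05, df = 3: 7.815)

Total ratio parts = 4. Expected numbers out of 2029:
  black short-haired: 2029 × 1/4 = 507.25
  black long-haired: 2029 × 1/4 = 507.25
  brown short-haired: 2029 × 1/4 = 507.25
  brown long-haired: 2029 × 1/4 = 507.25
χ² = Σ (O − E)² / E
  black short-haired: (492 − 507.25)² / 507.25 = 0.4585
  black long-haired: (515 − 507.25)² / 507.25 = 0.1184
  brown short-haired: (518 − 507.25)² / 507.25 = 0.2278
  brown long-haired: (504 − 507.25)² / 507.25 = 0.0208
χ² = 0.4585 + 0.1184 + 0.2278 + 0.0208 = 0.8255 ≈ 0.826
Degrees of freedom = 4 − 1 = 3; critical value at α = 0.05 is 7.815.
Since 0.826 < 7.815, we fail to reject the null hypothesis — the data are consistent with the 1:1:1:1 ratio.

0.826; consistent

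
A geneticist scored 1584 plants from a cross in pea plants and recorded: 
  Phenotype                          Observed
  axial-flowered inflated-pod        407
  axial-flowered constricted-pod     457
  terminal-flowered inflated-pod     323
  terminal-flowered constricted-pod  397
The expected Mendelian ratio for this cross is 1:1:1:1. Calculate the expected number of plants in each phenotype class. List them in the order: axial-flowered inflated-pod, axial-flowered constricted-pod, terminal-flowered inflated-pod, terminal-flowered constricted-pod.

396, 396, 396, 396

Under the 1:1:1:1 hypothesis (Σ ratio = 4, N = 1584):
  axial-flowered inflated-pod: 1584 × 1/4 = 396
  axial-flowered constricted-pod: 1584 × 1/4 = 396
  terminal-flowered inflated-pod: 1584 × 1/4 = 396
  terminal-flowered constricted-pod: 1584 × 1/4 = 396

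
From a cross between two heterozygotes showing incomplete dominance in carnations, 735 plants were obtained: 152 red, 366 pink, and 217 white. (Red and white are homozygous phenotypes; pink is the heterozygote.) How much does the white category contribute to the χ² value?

With incomplete dominance, a heterozygote × heterozygote cross gives a 1:2:1 phenotypic ratio.
Under the 1:2:1 hypothesis (Σ ratio = 4, N = 735):
  red: 735 × 1/4 = 183.75
  pink: 735 × 2/4 = 367.5
  white: 735 × 1/4 = 183.75
Contribution of white: (217 − 183.75)² / 183.75 = 6.0167

6.017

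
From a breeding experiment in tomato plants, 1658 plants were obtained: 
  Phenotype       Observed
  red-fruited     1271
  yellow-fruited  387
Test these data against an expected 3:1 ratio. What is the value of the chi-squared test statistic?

2.433

Total ratio parts = 4. Expected numbers out of 1658:
  red-fruited: 1658 × 3/4 = 1243.5
  yellow-fruited: 1658 × 1/4 = 414.5
χ² = Σ (O − E)² / E
  red-fruited: (1271 − 1243.5)² / 1243.5 = 0.6082
  yellow-fruited: (387 − 414.5)² / 414.5 = 1.8245
χ² = 0.6082 + 1.8245 = 2.4327 ≈ 2.433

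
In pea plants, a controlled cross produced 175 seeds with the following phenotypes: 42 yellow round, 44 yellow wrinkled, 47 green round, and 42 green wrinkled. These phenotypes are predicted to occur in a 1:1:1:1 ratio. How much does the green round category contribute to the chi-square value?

Total ratio parts = 4. Expected numbers out of 175:
  yellow round: 175 × 1/4 = 43.75
  yellow wrinkled: 175 × 1/4 = 43.75
  green round: 175 × 1/4 = 43.75
  green wrinkled: 175 × 1/4 = 43.75
Contribution of green round: (47 − 43.75)² / 43.75 = 0.2414

0.241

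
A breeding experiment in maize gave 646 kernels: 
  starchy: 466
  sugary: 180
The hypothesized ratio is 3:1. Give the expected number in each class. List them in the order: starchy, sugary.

484.5, 161.5

Total ratio parts = 4. Expected numbers out of 646:
  starchy: 646 × 3/4 = 484.5
  sugary: 646 × 1/4 = 161.5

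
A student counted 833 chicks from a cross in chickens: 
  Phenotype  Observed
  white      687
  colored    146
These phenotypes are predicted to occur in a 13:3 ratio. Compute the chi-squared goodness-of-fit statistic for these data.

The 13:3 ratio has 16 parts, so with N = 833 the expected counts are:
  white: 833 × 13/16 = 676.8125
  colored: 833 × 3/16 = 156.1875
χ² = Σ (O − E)² / E
  white: (687 − 676.8125)² / 676.8125 = 0.1533
  colored: (146 − 156.1875)² / 156.1875 = 0.6645
χ² = 0.1533 + 0.6645 = 0.8178 ≈ 0.818

0.818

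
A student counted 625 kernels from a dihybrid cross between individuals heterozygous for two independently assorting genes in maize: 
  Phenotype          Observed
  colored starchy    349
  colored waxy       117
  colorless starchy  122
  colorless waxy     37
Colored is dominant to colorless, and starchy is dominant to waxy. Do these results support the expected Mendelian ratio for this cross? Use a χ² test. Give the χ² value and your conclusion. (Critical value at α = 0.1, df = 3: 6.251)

A dihybrid F₂ with independent assortment and complete dominance at both loci gives a 9:3:3:1 phenotypic ratio.
Under the 9:3:3:1 hypothesis (Σ ratio = 16, N = 625):
  colored starchy: 625 × 9/16 = 351.5625
  colored waxy: 625 × 3/16 = 117.1875
  colorless starchy: 625 × 3/16 = 117.1875
  colorless waxy: 625 × 1/16 = 39.0625
χ² = Σ (O − E)² / E
  colored starchy: (349 − 351.5625)² / 351.5625 = 0.0187
  colored waxy: (117 − 117.1875)² / 117.1875 = 0.0003
  colorless starchy: (122 − 117.1875)² / 117.1875 = 0.1976
  colorless waxy: (37 − 39.0625)² / 39.0625 = 0.1089
χ² = 0.0187 + 0.0003 + 0.1976 + 0.1089 = 0.3255 ≈ 0.326
Degrees of freedom = 4 − 1 = 3; critical value at α = 0.1 is 6.251.
Since 0.326 < 6.251, we fail to reject the null hypothesis — the data are consistent with the 9:3:3:1 ratio.

0.326; consistent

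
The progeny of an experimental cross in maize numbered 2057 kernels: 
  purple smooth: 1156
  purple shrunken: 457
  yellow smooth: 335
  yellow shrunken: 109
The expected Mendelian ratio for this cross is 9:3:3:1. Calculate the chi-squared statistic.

22.825

The 9:3:3:1 ratio has 16 parts, so with N = 2057 the expected counts are:
  purple smooth: 2057 × 9/16 = 1157.0625
  purple shrunken: 2057 × 3/16 = 385.6875
  yellow smooth: 2057 × 3/16 = 385.6875
  yellow shrunken: 2057 × 1/16 = 128.5625
χ² = Σ (O − E)² / E
  purple smooth: (1156 − 1157.0625)² / 1157.0625 = 0.0010
  purple shrunken: (457 − 385.6875)² / 385.6875 = 13.1855
  yellow smooth: (335 − 385.6875)² / 385.6875 = 6.6614
  yellow shrunken: (109 − 128.5625)² / 128.5625 = 2.9767
χ² = 0.0010 + 13.1855 + 6.6614 + 2.9767 = 22.8246 ≈ 22.825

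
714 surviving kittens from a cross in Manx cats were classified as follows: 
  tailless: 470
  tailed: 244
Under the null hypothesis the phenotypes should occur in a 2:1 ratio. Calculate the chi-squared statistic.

The 2:1 ratio has 3 parts, so with N = 714 the expected counts are:
  tailless: 714 × 2/3 = 476
  tailed: 714 × 1/3 = 238
χ² = Σ (O − E)² / E
  tailless: (470 − 476)² / 476 = 0.0756
  tailed: (244 − 238)² / 238 = 0.1513
χ² = 0.0756 + 0.1513 = 0.2269 ≈ 0.227

0.227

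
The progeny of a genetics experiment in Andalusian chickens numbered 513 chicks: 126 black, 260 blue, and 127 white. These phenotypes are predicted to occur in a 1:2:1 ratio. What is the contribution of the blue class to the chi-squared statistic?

The 1:2:1 ratio has 4 parts, so with N = 513 the expected counts are:
  black: 513 × 1/4 = 128.25
  blue: 513 × 2/4 = 256.5
  white: 513 × 1/4 = 128.25
Contribution of blue: (260 − 256.5)² / 256.5 = 0.0478

0.048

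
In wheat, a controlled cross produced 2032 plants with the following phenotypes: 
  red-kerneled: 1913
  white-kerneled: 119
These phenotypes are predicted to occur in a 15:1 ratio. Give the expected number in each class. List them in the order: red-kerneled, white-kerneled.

1905, 127

The 15:1 ratio has 16 parts, so with N = 2032 the expected counts are:
  red-kerneled: 2032 × 15/16 = 1905
  white-kerneled: 2032 × 1/16 = 127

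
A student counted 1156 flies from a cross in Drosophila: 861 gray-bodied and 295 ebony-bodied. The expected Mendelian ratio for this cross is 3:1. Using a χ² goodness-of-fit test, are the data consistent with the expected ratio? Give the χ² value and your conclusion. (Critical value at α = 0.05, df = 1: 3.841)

0.166; consistent

The 3:1 ratio has 4 parts, so with N = 1156 the expected counts are:
  gray-bodied: 1156 × 3/4 = 867
  ebony-bodied: 1156 × 1/4 = 289
χ² = Σ (O − E)² / E
  gray-bodied: (861 − 867)² / 867 = 0.0415
  ebony-bodied: (295 − 289)² / 289 = 0.1246
χ² = 0.0415 + 0.1246 = 0.1661 ≈ 0.166
Degrees of freedom = 2 − 1 = 1; critical value at α = 0.05 is 3.841.
Since 0.166 < 3.841, we fail to reject the null hypothesis — the data are consistent with the 3:1 ratio.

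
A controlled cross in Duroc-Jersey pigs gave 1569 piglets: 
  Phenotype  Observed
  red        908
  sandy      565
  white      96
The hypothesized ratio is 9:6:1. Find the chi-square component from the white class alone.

0.043

Under the 9:6:1 hypothesis (Σ ratio = 16, N = 1569):
  red: 1569 × 9/16 = 882.5625
  sandy: 1569 × 6/16 = 588.375
  white: 1569 × 1/16 = 98.0625
Contribution of white: (96 − 98.0625)² / 98.0625 = 0.0434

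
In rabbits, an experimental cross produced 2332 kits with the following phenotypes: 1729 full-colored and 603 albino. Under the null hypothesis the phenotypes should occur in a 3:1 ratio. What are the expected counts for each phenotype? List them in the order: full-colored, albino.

1749, 583

Under the 3:1 hypothesis (Σ ratio = 4, N = 2332):
  full-colored: 2332 × 3/4 = 1749
  albino: 2332 × 1/4 = 583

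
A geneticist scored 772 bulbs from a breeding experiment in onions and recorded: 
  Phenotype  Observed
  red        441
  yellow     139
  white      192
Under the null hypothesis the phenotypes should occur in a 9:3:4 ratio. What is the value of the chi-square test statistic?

Total ratio parts = 16. Expected numbers out of 772:
  red: 772 × 9/16 = 434.25
  yellow: 772 × 3/16 = 144.75
  white: 772 × 4/16 = 193
χ² = Σ (O − E)² / E
  red: (441 − 434.25)² / 434.25 = 0.1049
  yellow: (139 − 144.75)² / 144.75 = 0.2284
  white: (192 − 193)² / 193 = 0.0052
χ² = 0.1049 + 0.2284 + 0.0052 = 0.3385 ≈ 0.339

0.339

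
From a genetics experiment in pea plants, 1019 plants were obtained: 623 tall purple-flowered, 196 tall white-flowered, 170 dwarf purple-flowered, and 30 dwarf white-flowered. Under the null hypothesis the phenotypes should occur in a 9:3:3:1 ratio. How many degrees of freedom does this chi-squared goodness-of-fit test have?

3

A goodness-of-fit test with 4 phenotype classes has df = 4 − 1 = 3.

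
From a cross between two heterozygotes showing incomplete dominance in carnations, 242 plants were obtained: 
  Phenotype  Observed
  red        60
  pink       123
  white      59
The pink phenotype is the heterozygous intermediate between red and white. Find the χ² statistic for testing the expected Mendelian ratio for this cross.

0.074

With incomplete dominance, a heterozygote × heterozygote cross gives a 1:2:1 phenotypic ratio.
Under the 1:2:1 hypothesis (Σ ratio = 4, N = 242):
  red: 242 × 1/4 = 60.5
  pink: 242 × 2/4 = 121
  white: 242 × 1/4 = 60.5
χ² = Σ (O − E)² / E
  red: (60 − 60.5)² / 60.5 = 0.0041
  pink: (123 − 121)² / 121 = 0.0331
  white: (59 − 60.5)² / 60.5 = 0.0372
χ² = 0.0041 + 0.0331 + 0.0372 = 0.0744 ≈ 0.074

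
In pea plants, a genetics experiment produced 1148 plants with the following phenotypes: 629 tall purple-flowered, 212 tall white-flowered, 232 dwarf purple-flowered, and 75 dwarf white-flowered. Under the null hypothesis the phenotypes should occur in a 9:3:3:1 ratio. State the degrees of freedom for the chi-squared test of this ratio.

3

A goodness-of-fit test with 4 phenotype classes has df = 4 − 1 = 3.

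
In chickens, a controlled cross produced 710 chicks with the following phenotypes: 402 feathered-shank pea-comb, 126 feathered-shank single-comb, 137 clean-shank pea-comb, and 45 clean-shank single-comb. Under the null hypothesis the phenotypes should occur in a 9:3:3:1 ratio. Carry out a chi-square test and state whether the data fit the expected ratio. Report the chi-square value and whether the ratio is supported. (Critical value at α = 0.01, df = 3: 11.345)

0.520; consistent

Expected counts for N = 710 under a 9:3:3:1 ratio (total parts = 16):
  feathered-shank pea-comb: 710 × 9/16 = 399.375
  feathered-shank single-comb: 710 × 3/16 = 133.125
  clean-shank pea-comb: 710 × 3/16 = 133.125
  clean-shank single-comb: 710 × 1/16 = 44.375
χ² = Σ (O − E)² / E
  feathered-shank pea-comb: (402 − 399.375)² / 399.375 = 0.0173
  feathered-shank single-comb: (126 − 133.125)² / 133.125 = 0.3813
  clean-shank pea-comb: (137 − 133.125)² / 133.125 = 0.1128
  clean-shank single-comb: (45 − 44.375)² / 44.375 = 0.0088
χ² = 0.0173 + 0.3813 + 0.1128 + 0.0088 = 0.5202 ≈ 0.520
Degrees of freedom = 4 − 1 = 3; critical value at α = 0.01 is 11.345.
Since 0.520 < 11.345, we fail to reject the null hypothesis — the data are consistent with the 9:3:3:1 ratio.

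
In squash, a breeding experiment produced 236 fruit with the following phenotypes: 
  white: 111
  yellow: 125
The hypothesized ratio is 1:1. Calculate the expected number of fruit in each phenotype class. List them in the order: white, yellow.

Under the 1:1 hypothesis (Σ ratio = 2, N = 236):
  white: 236 × 1/2 = 118
  yellow: 236 × 1/2 = 118

118, 118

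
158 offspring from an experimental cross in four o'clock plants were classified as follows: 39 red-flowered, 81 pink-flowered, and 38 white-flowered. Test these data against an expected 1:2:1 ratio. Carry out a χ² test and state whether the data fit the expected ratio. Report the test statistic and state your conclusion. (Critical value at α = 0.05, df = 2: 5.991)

0.114; consistent

The 1:2:1 ratio has 4 parts, so with N = 158 the expected counts are:
  red-flowered: 158 × 1/4 = 39.5
  pink-flowered: 158 × 2/4 = 79
  white-flowered: 158 × 1/4 = 39.5
χ² = Σ (O − E)² / E
  red-flowered: (39 − 39.5)² / 39.5 = 0.0063
  pink-flowered: (81 − 79)² / 79 = 0.0506
  white-flowered: (38 − 39.5)² / 39.5 = 0.0570
χ² = 0.0063 + 0.0506 + 0.0570 = 0.1139 ≈ 0.114
Degrees of freedom = 3 − 1 = 2; critical value at α = 0.05 is 5.991.
Since 0.114 < 5.991, we fail to reject the null hypothesis — the data are consistent with the 1:2:1 ratio.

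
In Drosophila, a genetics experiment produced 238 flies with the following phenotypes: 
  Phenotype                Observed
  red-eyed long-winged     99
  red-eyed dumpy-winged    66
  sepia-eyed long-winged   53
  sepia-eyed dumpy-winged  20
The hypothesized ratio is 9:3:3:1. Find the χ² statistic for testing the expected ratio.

22.661

The 9:3:3:1 ratio has 16 parts, so with N = 238 the expected counts are:
  red-eyed long-winged: 238 × 9/16 = 133.875
  red-eyed dumpy-winged: 238 × 3/16 = 44.625
  sepia-eyed long-winged: 238 × 3/16 = 44.625
  sepia-eyed dumpy-winged: 238 × 1/16 = 14.875
χ² = Σ (O − E)² / E
  red-eyed long-winged: (99 − 133.875)² / 133.875 = 9.0851
  red-eyed dumpy-winged: (66 − 44.625)² / 44.625 = 10.2384
  sepia-eyed long-winged: (53 − 44.625)² / 44.625 = 1.5718
  sepia-eyed dumpy-winged: (20 − 14.875)² / 14.875 = 1.7658
χ² = 9.0851 + 10.2384 + 1.5718 + 1.7658 = 22.6611 ≈ 22.661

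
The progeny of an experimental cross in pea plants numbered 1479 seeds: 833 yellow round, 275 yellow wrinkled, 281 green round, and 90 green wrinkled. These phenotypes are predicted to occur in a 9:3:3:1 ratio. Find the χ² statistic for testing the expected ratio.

0.134

Expected counts for N = 1479 under a 9:3:3:1 ratio (total parts = 16):
  yellow round: 1479 × 9/16 = 831.9375
  yellow wrinkled: 1479 × 3/16 = 277.3125
  green round: 1479 × 3/16 = 277.3125
  green wrinkled: 1479 × 1/16 = 92.4375
χ² = Σ (O − E)² / E
  yellow round: (833 − 831.9375)² / 831.9375 = 0.0014
  yellow wrinkled: (275 − 277.3125)² / 277.3125 = 0.0193
  green round: (281 − 277.3125)² / 277.3125 = 0.0490
  green wrinkled: (90 − 92.4375)² / 92.4375 = 0.0643
χ² = 0.0014 + 0.0193 + 0.0490 + 0.0643 = 0.134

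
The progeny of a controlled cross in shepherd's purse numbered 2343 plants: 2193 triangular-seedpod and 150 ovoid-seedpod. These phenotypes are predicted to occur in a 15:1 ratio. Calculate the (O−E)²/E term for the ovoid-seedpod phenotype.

The 15:1 ratio has 16 parts, so with N = 2343 the expected counts are:
  triangular-seedpod: 2343 × 15/16 = 2196.5625
  ovoid-seedpod: 2343 × 1/16 = 146.4375
Contribution of ovoid-seedpod: (150 − 146.4375)² / 146.4375 = 0.0867

0.087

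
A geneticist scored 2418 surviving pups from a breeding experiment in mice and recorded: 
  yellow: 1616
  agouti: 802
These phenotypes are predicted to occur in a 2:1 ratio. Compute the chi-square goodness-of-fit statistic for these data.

0.030

Total ratio parts = 3. Expected numbers out of 2418:
  yellow: 2418 × 2/3 = 1612
  agouti: 2418 × 1/3 = 806
χ² = Σ (O − E)² / E
  yellow: (1616 − 1612)² / 1612 = 0.0099
  agouti: (802 − 806)² / 806 = 0.0199
χ² = 0.0099 + 0.0199 = 0.0298 ≈ 0.030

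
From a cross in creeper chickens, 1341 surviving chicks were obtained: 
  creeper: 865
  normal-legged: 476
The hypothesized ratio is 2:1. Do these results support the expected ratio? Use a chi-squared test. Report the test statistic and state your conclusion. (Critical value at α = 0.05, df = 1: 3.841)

2.822; consistent

Expected counts for N = 1341 under a 2:1 ratio (total parts = 3):
  creeper: 1341 × 2/3 = 894
  normal-legged: 1341 × 1/3 = 447
χ² = Σ (O − E)² / E
  creeper: (865 − 894)² / 894 = 0.9407
  normal-legged: (476 − 447)² / 447 = 1.8814
χ² = 0.9407 + 1.8814 = 2.8221 ≈ 2.822
Degrees of freedom = 2 − 1 = 1; critical value at α = 0.05 is 3.841.
Since 2.822 < 3.841, we fail to reject the null hypothesis — the data are consistent with the 2:1 ratio.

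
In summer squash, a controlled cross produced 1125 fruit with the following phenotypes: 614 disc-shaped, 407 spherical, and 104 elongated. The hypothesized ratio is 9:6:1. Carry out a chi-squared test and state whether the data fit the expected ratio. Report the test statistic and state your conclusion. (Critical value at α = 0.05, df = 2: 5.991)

17.224; not consistent

The 9:6:1 ratio has 16 parts, so with N = 1125 the expected counts are:
  disc-shaped: 1125 × 9/16 = 632.8125
  spherical: 1125 × 6/16 = 421.875
  elongated: 1125 × 1/16 = 70.3125
χ² = Σ (O − E)² / E
  disc-shaped: (614 − 632.8125)² / 632.8125 = 0.5593
  spherical: (407 − 421.875)² / 421.875 = 0.5245
  elongated: (104 − 70.3125)² / 70.3125 = 16.1401
χ² = 0.5593 + 0.5245 + 16.1401 = 17.2239 ≈ 17.224
Degrees of freedom = 3 − 1 = 2; critical value at α = 0.05 is 5.991.
Since 17.224 > 5.991, we reject the null hypothesis — the data do not fit the 9:6:1 ratio.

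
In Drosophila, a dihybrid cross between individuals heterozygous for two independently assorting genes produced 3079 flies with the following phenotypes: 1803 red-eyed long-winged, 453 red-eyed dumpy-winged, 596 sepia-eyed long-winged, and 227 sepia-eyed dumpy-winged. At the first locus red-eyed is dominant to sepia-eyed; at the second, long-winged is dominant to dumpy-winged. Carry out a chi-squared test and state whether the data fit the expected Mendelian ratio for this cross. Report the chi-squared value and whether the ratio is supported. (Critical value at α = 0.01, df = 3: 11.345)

36.496; not consistent

A dihybrid F₂ with independent assortment and complete dominance at both loci gives a 9:3:3:1 phenotypic ratio.
Under the 9:3:3:1 hypothesis (Σ ratio = 16, N = 3079):
  red-eyed long-winged: 3079 × 9/16 = 1731.9375
  red-eyed dumpy-winged: 3079 × 3/16 = 577.3125
  sepia-eyed long-winged: 3079 × 3/16 = 577.3125
  sepia-eyed dumpy-winged: 3079 × 1/16 = 192.4375
χ² = Σ (O − E)² / E
  red-eyed long-winged: (1803 − 1731.9375)² / 1731.9375 = 2.9157
  red-eyed dumpy-winged: (453 − 577.3125)² / 577.3125 = 26.7682
  sepia-eyed long-winged: (596 − 577.3125)² / 577.3125 = 0.6049
  sepia-eyed dumpy-winged: (227 − 192.4375)² / 192.4375 = 6.2076
χ² = 2.9157 + 26.7682 + 0.6049 + 6.2076 = 36.4964 ≈ 36.496
Degrees of freedom = 4 − 1 = 3; critical value at α = 0.01 is 11.345.
Since 36.496 > 11.345, we reject the null hypothesis — the data do not fit the 9:3:3:1 ratio.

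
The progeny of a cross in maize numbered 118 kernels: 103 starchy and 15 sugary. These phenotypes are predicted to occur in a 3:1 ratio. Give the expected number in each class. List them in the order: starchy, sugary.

88.5, 29.5

The 3:1 ratio has 4 parts, so with N = 118 the expected counts are:
  starchy: 118 × 3/4 = 88.5
  sugary: 118 × 1/4 = 29.5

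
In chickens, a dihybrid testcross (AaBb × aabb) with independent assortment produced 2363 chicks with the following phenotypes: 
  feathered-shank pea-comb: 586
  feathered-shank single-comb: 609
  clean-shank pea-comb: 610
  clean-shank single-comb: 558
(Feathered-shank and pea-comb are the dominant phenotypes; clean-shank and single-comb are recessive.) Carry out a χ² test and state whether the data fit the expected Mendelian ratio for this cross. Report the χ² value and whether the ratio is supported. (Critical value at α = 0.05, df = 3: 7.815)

A dihybrid testcross with independent assortment gives a 1:1:1:1 ratio.
Total ratio parts = 4. Expected numbers out of 2363:
  feathered-shank pea-comb: 2363 × 1/4 = 590.75
  feathered-shank single-comb: 2363 × 1/4 = 590.75
  clean-shank pea-comb: 2363 × 1/4 = 590.75
  clean-shank single-comb: 2363 × 1/4 = 590.75
χ² = Σ (O − E)² / E
  feathered-shank pea-comb: (586 − 590.75)² / 590.75 = 0.0382
  feathered-shank single-comb: (609 − 590.75)² / 590.75 = 0.5638
  clean-shank pea-comb: (610 − 590.75)² / 590.75 = 0.6273
  clean-shank single-comb: (558 − 590.75)² / 590.75 = 1.8156
χ² = 0.0382 + 0.5638 + 0.6273 + 1.8156 = 3.0449 ≈ 3.045
Degrees of freedom = 4 − 1 = 3; critical value at α = 0.05 is 7.815.
Since 3.045 < 7.815, we fail to reject the null hypothesis — the data are consistent with the 1:1:1:1 ratio.

3.045; consistent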